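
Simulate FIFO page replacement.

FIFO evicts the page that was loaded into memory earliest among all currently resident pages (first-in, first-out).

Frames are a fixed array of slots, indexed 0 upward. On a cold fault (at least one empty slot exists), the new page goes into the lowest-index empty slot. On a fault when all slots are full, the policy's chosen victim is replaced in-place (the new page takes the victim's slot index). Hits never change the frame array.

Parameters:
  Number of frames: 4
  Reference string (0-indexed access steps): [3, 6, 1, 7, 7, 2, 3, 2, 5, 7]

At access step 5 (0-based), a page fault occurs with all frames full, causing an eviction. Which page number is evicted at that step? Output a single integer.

Step 0: ref 3 -> FAULT, frames=[3,-,-,-]
Step 1: ref 6 -> FAULT, frames=[3,6,-,-]
Step 2: ref 1 -> FAULT, frames=[3,6,1,-]
Step 3: ref 7 -> FAULT, frames=[3,6,1,7]
Step 4: ref 7 -> HIT, frames=[3,6,1,7]
Step 5: ref 2 -> FAULT, evict 3, frames=[2,6,1,7]
At step 5: evicted page 3

Answer: 3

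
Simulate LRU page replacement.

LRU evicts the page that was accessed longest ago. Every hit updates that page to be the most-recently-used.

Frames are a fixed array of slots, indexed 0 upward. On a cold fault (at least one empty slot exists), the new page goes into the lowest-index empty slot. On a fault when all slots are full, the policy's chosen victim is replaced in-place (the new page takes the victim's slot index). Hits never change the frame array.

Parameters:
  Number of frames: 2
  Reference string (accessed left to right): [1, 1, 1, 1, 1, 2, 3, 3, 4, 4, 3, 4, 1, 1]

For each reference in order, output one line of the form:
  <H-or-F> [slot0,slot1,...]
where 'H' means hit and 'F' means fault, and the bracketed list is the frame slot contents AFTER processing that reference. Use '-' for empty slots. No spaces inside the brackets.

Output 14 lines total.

F [1,-]
H [1,-]
H [1,-]
H [1,-]
H [1,-]
F [1,2]
F [3,2]
H [3,2]
F [3,4]
H [3,4]
H [3,4]
H [3,4]
F [1,4]
H [1,4]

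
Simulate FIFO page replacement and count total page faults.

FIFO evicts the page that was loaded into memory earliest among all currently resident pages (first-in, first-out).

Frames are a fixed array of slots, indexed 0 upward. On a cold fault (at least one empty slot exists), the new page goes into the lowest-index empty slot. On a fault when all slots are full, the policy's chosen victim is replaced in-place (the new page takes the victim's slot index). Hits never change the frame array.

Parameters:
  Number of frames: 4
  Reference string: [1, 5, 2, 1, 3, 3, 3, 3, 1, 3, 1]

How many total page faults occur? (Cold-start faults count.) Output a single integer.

Step 0: ref 1 → FAULT, frames=[1,-,-,-]
Step 1: ref 5 → FAULT, frames=[1,5,-,-]
Step 2: ref 2 → FAULT, frames=[1,5,2,-]
Step 3: ref 1 → HIT, frames=[1,5,2,-]
Step 4: ref 3 → FAULT, frames=[1,5,2,3]
Step 5: ref 3 → HIT, frames=[1,5,2,3]
Step 6: ref 3 → HIT, frames=[1,5,2,3]
Step 7: ref 3 → HIT, frames=[1,5,2,3]
Step 8: ref 1 → HIT, frames=[1,5,2,3]
Step 9: ref 3 → HIT, frames=[1,5,2,3]
Step 10: ref 1 → HIT, frames=[1,5,2,3]
Total faults: 4

Answer: 4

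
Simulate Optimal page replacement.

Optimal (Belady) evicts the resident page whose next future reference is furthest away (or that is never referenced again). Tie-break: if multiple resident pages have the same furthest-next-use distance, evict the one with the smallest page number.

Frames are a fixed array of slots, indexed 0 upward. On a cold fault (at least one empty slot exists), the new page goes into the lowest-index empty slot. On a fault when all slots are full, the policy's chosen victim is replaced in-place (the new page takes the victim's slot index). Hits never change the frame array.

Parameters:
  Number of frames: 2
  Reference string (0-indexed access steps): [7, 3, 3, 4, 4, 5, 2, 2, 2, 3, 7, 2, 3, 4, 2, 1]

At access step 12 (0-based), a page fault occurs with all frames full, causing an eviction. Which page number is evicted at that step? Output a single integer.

Step 0: ref 7 -> FAULT, frames=[7,-]
Step 1: ref 3 -> FAULT, frames=[7,3]
Step 2: ref 3 -> HIT, frames=[7,3]
Step 3: ref 4 -> FAULT, evict 7, frames=[4,3]
Step 4: ref 4 -> HIT, frames=[4,3]
Step 5: ref 5 -> FAULT, evict 4, frames=[5,3]
Step 6: ref 2 -> FAULT, evict 5, frames=[2,3]
Step 7: ref 2 -> HIT, frames=[2,3]
Step 8: ref 2 -> HIT, frames=[2,3]
Step 9: ref 3 -> HIT, frames=[2,3]
Step 10: ref 7 -> FAULT, evict 3, frames=[2,7]
Step 11: ref 2 -> HIT, frames=[2,7]
Step 12: ref 3 -> FAULT, evict 7, frames=[2,3]
At step 12: evicted page 7

Answer: 7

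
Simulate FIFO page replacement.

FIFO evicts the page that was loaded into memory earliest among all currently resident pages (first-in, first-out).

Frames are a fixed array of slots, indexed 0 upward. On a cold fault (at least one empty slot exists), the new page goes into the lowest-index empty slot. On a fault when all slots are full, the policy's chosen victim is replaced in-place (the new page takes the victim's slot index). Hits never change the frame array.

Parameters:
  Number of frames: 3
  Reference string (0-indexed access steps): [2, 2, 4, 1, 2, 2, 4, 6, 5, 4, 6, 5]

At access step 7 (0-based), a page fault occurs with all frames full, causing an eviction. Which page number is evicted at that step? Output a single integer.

Answer: 2

Derivation:
Step 0: ref 2 -> FAULT, frames=[2,-,-]
Step 1: ref 2 -> HIT, frames=[2,-,-]
Step 2: ref 4 -> FAULT, frames=[2,4,-]
Step 3: ref 1 -> FAULT, frames=[2,4,1]
Step 4: ref 2 -> HIT, frames=[2,4,1]
Step 5: ref 2 -> HIT, frames=[2,4,1]
Step 6: ref 4 -> HIT, frames=[2,4,1]
Step 7: ref 6 -> FAULT, evict 2, frames=[6,4,1]
At step 7: evicted page 2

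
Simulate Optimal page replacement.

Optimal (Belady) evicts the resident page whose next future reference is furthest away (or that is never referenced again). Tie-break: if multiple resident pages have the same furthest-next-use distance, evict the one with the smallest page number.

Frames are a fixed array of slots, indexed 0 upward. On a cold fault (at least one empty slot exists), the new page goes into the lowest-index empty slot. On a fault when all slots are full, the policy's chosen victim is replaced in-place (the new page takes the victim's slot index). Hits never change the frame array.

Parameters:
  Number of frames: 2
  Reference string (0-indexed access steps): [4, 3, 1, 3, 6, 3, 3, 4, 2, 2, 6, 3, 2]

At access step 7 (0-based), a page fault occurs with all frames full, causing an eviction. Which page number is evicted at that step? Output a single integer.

Step 0: ref 4 -> FAULT, frames=[4,-]
Step 1: ref 3 -> FAULT, frames=[4,3]
Step 2: ref 1 -> FAULT, evict 4, frames=[1,3]
Step 3: ref 3 -> HIT, frames=[1,3]
Step 4: ref 6 -> FAULT, evict 1, frames=[6,3]
Step 5: ref 3 -> HIT, frames=[6,3]
Step 6: ref 3 -> HIT, frames=[6,3]
Step 7: ref 4 -> FAULT, evict 3, frames=[6,4]
At step 7: evicted page 3

Answer: 3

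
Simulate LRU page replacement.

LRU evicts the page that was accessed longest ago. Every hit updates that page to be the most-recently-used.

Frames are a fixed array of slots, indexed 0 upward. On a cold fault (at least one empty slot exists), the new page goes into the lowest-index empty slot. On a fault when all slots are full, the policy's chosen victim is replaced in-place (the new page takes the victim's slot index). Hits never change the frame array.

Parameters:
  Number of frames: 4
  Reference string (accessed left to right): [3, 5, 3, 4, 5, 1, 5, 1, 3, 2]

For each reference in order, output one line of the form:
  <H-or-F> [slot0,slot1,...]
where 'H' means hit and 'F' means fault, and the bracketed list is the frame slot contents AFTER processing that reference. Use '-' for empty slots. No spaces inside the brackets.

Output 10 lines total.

F [3,-,-,-]
F [3,5,-,-]
H [3,5,-,-]
F [3,5,4,-]
H [3,5,4,-]
F [3,5,4,1]
H [3,5,4,1]
H [3,5,4,1]
H [3,5,4,1]
F [3,5,2,1]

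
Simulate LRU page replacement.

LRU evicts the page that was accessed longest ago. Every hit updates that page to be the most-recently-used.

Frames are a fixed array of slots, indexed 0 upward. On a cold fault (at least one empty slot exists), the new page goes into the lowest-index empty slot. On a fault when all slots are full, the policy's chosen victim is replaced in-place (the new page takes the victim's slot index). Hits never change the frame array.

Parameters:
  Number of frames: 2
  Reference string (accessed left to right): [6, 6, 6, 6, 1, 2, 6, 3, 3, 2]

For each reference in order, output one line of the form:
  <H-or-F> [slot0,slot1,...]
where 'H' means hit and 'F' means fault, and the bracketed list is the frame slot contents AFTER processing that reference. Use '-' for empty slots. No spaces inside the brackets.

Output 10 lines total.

F [6,-]
H [6,-]
H [6,-]
H [6,-]
F [6,1]
F [2,1]
F [2,6]
F [3,6]
H [3,6]
F [3,2]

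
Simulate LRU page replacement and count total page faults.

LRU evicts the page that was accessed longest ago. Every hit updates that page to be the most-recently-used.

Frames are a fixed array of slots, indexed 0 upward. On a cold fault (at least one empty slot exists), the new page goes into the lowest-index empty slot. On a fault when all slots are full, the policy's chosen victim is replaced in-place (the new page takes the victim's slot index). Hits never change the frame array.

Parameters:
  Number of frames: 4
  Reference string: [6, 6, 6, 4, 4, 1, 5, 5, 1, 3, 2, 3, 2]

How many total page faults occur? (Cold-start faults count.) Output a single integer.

Step 0: ref 6 → FAULT, frames=[6,-,-,-]
Step 1: ref 6 → HIT, frames=[6,-,-,-]
Step 2: ref 6 → HIT, frames=[6,-,-,-]
Step 3: ref 4 → FAULT, frames=[6,4,-,-]
Step 4: ref 4 → HIT, frames=[6,4,-,-]
Step 5: ref 1 → FAULT, frames=[6,4,1,-]
Step 6: ref 5 → FAULT, frames=[6,4,1,5]
Step 7: ref 5 → HIT, frames=[6,4,1,5]
Step 8: ref 1 → HIT, frames=[6,4,1,5]
Step 9: ref 3 → FAULT (evict 6), frames=[3,4,1,5]
Step 10: ref 2 → FAULT (evict 4), frames=[3,2,1,5]
Step 11: ref 3 → HIT, frames=[3,2,1,5]
Step 12: ref 2 → HIT, frames=[3,2,1,5]
Total faults: 6

Answer: 6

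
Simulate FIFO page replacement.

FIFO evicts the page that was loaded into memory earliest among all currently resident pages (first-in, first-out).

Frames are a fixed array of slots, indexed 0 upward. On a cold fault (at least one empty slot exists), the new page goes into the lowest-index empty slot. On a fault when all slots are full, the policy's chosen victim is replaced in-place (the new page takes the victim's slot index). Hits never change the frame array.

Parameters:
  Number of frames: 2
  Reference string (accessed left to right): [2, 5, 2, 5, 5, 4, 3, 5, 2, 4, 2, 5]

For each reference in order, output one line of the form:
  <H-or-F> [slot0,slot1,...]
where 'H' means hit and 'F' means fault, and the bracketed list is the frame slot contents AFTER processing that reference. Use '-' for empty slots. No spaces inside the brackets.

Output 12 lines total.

F [2,-]
F [2,5]
H [2,5]
H [2,5]
H [2,5]
F [4,5]
F [4,3]
F [5,3]
F [5,2]
F [4,2]
H [4,2]
F [4,5]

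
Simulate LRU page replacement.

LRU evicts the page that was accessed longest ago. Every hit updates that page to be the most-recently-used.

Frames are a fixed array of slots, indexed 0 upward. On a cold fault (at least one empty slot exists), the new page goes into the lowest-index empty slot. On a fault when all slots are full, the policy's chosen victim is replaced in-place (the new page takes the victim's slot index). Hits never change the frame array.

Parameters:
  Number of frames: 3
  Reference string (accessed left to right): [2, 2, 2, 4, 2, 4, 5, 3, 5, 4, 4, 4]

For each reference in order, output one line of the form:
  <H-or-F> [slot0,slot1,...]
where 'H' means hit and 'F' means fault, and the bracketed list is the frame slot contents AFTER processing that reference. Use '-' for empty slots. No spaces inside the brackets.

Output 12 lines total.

F [2,-,-]
H [2,-,-]
H [2,-,-]
F [2,4,-]
H [2,4,-]
H [2,4,-]
F [2,4,5]
F [3,4,5]
H [3,4,5]
H [3,4,5]
H [3,4,5]
H [3,4,5]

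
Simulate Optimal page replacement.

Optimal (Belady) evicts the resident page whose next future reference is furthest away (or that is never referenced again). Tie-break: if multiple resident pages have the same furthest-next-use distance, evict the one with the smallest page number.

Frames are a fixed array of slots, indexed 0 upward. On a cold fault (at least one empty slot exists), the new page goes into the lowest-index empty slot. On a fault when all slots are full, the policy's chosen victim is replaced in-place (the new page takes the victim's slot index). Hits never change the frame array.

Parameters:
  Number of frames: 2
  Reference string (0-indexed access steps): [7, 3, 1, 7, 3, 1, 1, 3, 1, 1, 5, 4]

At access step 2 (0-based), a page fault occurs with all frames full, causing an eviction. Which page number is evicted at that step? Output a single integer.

Answer: 3

Derivation:
Step 0: ref 7 -> FAULT, frames=[7,-]
Step 1: ref 3 -> FAULT, frames=[7,3]
Step 2: ref 1 -> FAULT, evict 3, frames=[7,1]
At step 2: evicted page 3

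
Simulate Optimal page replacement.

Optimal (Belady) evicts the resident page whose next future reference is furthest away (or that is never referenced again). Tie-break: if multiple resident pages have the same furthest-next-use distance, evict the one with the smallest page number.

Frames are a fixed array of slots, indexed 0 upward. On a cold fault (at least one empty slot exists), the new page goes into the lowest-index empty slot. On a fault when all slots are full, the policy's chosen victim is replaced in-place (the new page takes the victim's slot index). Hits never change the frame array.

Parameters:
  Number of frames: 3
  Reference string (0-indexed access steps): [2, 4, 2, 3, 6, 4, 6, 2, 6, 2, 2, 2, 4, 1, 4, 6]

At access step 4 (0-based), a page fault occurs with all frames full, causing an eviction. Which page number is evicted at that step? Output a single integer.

Step 0: ref 2 -> FAULT, frames=[2,-,-]
Step 1: ref 4 -> FAULT, frames=[2,4,-]
Step 2: ref 2 -> HIT, frames=[2,4,-]
Step 3: ref 3 -> FAULT, frames=[2,4,3]
Step 4: ref 6 -> FAULT, evict 3, frames=[2,4,6]
At step 4: evicted page 3

Answer: 3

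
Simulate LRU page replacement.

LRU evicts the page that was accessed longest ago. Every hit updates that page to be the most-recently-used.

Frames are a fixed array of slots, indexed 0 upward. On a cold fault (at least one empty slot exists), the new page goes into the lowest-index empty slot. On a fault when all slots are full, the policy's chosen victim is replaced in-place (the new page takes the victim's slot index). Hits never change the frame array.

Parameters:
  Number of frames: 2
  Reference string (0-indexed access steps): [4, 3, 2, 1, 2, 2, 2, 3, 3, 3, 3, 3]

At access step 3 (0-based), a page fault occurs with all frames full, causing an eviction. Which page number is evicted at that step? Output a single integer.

Step 0: ref 4 -> FAULT, frames=[4,-]
Step 1: ref 3 -> FAULT, frames=[4,3]
Step 2: ref 2 -> FAULT, evict 4, frames=[2,3]
Step 3: ref 1 -> FAULT, evict 3, frames=[2,1]
At step 3: evicted page 3

Answer: 3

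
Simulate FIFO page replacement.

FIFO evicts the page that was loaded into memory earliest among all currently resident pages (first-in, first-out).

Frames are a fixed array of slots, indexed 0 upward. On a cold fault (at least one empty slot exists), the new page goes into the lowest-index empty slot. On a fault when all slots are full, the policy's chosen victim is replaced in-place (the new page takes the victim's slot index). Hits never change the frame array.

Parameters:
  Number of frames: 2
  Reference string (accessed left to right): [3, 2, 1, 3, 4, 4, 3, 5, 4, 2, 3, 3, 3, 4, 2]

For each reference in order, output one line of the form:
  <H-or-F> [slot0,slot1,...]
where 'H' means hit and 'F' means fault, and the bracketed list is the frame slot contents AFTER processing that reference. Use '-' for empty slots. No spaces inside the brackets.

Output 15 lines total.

F [3,-]
F [3,2]
F [1,2]
F [1,3]
F [4,3]
H [4,3]
H [4,3]
F [4,5]
H [4,5]
F [2,5]
F [2,3]
H [2,3]
H [2,3]
F [4,3]
F [4,2]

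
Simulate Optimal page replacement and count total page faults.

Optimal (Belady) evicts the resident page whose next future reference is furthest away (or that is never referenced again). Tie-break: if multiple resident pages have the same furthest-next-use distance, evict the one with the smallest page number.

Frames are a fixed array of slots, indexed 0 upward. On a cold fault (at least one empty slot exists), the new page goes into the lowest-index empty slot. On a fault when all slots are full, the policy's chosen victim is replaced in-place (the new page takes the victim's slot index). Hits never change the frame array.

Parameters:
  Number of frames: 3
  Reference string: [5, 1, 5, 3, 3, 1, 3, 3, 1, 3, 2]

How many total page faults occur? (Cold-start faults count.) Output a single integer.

Step 0: ref 5 → FAULT, frames=[5,-,-]
Step 1: ref 1 → FAULT, frames=[5,1,-]
Step 2: ref 5 → HIT, frames=[5,1,-]
Step 3: ref 3 → FAULT, frames=[5,1,3]
Step 4: ref 3 → HIT, frames=[5,1,3]
Step 5: ref 1 → HIT, frames=[5,1,3]
Step 6: ref 3 → HIT, frames=[5,1,3]
Step 7: ref 3 → HIT, frames=[5,1,3]
Step 8: ref 1 → HIT, frames=[5,1,3]
Step 9: ref 3 → HIT, frames=[5,1,3]
Step 10: ref 2 → FAULT (evict 1), frames=[5,2,3]
Total faults: 4

Answer: 4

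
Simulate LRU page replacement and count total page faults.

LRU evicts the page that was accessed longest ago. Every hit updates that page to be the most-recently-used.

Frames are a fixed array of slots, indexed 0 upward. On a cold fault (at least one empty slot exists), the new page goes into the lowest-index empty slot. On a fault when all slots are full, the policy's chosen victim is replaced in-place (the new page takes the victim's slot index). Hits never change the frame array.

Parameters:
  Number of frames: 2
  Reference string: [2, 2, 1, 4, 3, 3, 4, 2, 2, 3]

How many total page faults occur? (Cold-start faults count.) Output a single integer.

Step 0: ref 2 → FAULT, frames=[2,-]
Step 1: ref 2 → HIT, frames=[2,-]
Step 2: ref 1 → FAULT, frames=[2,1]
Step 3: ref 4 → FAULT (evict 2), frames=[4,1]
Step 4: ref 3 → FAULT (evict 1), frames=[4,3]
Step 5: ref 3 → HIT, frames=[4,3]
Step 6: ref 4 → HIT, frames=[4,3]
Step 7: ref 2 → FAULT (evict 3), frames=[4,2]
Step 8: ref 2 → HIT, frames=[4,2]
Step 9: ref 3 → FAULT (evict 4), frames=[3,2]
Total faults: 6

Answer: 6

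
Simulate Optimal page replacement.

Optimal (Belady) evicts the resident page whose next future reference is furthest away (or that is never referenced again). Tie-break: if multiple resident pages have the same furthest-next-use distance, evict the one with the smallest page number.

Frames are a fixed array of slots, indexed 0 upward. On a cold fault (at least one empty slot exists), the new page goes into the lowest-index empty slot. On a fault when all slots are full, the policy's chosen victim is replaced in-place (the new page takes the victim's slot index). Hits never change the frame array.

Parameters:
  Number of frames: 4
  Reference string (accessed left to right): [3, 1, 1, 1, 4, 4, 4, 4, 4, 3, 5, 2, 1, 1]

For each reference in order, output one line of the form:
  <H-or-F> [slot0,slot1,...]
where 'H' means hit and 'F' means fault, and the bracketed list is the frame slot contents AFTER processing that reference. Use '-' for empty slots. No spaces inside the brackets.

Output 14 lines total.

F [3,-,-,-]
F [3,1,-,-]
H [3,1,-,-]
H [3,1,-,-]
F [3,1,4,-]
H [3,1,4,-]
H [3,1,4,-]
H [3,1,4,-]
H [3,1,4,-]
H [3,1,4,-]
F [3,1,4,5]
F [2,1,4,5]
H [2,1,4,5]
H [2,1,4,5]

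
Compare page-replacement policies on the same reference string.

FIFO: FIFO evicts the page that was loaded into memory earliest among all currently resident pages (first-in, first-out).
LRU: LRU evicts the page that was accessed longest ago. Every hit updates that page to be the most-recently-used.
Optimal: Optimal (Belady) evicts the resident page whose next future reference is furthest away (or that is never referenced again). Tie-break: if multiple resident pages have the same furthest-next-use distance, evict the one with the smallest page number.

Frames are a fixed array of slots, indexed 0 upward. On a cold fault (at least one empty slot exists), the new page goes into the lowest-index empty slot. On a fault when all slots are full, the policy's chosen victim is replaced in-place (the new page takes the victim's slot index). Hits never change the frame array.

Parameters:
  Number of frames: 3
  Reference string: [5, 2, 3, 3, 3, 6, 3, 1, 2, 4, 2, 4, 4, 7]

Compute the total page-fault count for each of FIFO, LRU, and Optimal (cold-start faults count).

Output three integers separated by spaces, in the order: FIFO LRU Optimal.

Answer: 8 8 7

Derivation:
--- FIFO ---
  step 0: ref 5 -> FAULT, frames=[5,-,-] (faults so far: 1)
  step 1: ref 2 -> FAULT, frames=[5,2,-] (faults so far: 2)
  step 2: ref 3 -> FAULT, frames=[5,2,3] (faults so far: 3)
  step 3: ref 3 -> HIT, frames=[5,2,3] (faults so far: 3)
  step 4: ref 3 -> HIT, frames=[5,2,3] (faults so far: 3)
  step 5: ref 6 -> FAULT, evict 5, frames=[6,2,3] (faults so far: 4)
  step 6: ref 3 -> HIT, frames=[6,2,3] (faults so far: 4)
  step 7: ref 1 -> FAULT, evict 2, frames=[6,1,3] (faults so far: 5)
  step 8: ref 2 -> FAULT, evict 3, frames=[6,1,2] (faults so far: 6)
  step 9: ref 4 -> FAULT, evict 6, frames=[4,1,2] (faults so far: 7)
  step 10: ref 2 -> HIT, frames=[4,1,2] (faults so far: 7)
  step 11: ref 4 -> HIT, frames=[4,1,2] (faults so far: 7)
  step 12: ref 4 -> HIT, frames=[4,1,2] (faults so far: 7)
  step 13: ref 7 -> FAULT, evict 1, frames=[4,7,2] (faults so far: 8)
  FIFO total faults: 8
--- LRU ---
  step 0: ref 5 -> FAULT, frames=[5,-,-] (faults so far: 1)
  step 1: ref 2 -> FAULT, frames=[5,2,-] (faults so far: 2)
  step 2: ref 3 -> FAULT, frames=[5,2,3] (faults so far: 3)
  step 3: ref 3 -> HIT, frames=[5,2,3] (faults so far: 3)
  step 4: ref 3 -> HIT, frames=[5,2,3] (faults so far: 3)
  step 5: ref 6 -> FAULT, evict 5, frames=[6,2,3] (faults so far: 4)
  step 6: ref 3 -> HIT, frames=[6,2,3] (faults so far: 4)
  step 7: ref 1 -> FAULT, evict 2, frames=[6,1,3] (faults so far: 5)
  step 8: ref 2 -> FAULT, evict 6, frames=[2,1,3] (faults so far: 6)
  step 9: ref 4 -> FAULT, evict 3, frames=[2,1,4] (faults so far: 7)
  step 10: ref 2 -> HIT, frames=[2,1,4] (faults so far: 7)
  step 11: ref 4 -> HIT, frames=[2,1,4] (faults so far: 7)
  step 12: ref 4 -> HIT, frames=[2,1,4] (faults so far: 7)
  step 13: ref 7 -> FAULT, evict 1, frames=[2,7,4] (faults so far: 8)
  LRU total faults: 8
--- Optimal ---
  step 0: ref 5 -> FAULT, frames=[5,-,-] (faults so far: 1)
  step 1: ref 2 -> FAULT, frames=[5,2,-] (faults so far: 2)
  step 2: ref 3 -> FAULT, frames=[5,2,3] (faults so far: 3)
  step 3: ref 3 -> HIT, frames=[5,2,3] (faults so far: 3)
  step 4: ref 3 -> HIT, frames=[5,2,3] (faults so far: 3)
  step 5: ref 6 -> FAULT, evict 5, frames=[6,2,3] (faults so far: 4)
  step 6: ref 3 -> HIT, frames=[6,2,3] (faults so far: 4)
  step 7: ref 1 -> FAULT, evict 3, frames=[6,2,1] (faults so far: 5)
  step 8: ref 2 -> HIT, frames=[6,2,1] (faults so far: 5)
  step 9: ref 4 -> FAULT, evict 1, frames=[6,2,4] (faults so far: 6)
  step 10: ref 2 -> HIT, frames=[6,2,4] (faults so far: 6)
  step 11: ref 4 -> HIT, frames=[6,2,4] (faults so far: 6)
  step 12: ref 4 -> HIT, frames=[6,2,4] (faults so far: 6)
  step 13: ref 7 -> FAULT, evict 2, frames=[6,7,4] (faults so far: 7)
  Optimal total faults: 7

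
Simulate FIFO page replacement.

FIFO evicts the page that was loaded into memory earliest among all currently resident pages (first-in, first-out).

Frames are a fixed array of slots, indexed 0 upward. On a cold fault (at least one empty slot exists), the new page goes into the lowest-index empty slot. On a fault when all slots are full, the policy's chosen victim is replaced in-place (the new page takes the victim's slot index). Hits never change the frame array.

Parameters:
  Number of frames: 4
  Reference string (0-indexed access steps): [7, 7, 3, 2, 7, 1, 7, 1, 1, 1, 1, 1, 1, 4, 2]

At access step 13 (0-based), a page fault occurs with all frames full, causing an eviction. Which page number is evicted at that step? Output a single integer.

Answer: 7

Derivation:
Step 0: ref 7 -> FAULT, frames=[7,-,-,-]
Step 1: ref 7 -> HIT, frames=[7,-,-,-]
Step 2: ref 3 -> FAULT, frames=[7,3,-,-]
Step 3: ref 2 -> FAULT, frames=[7,3,2,-]
Step 4: ref 7 -> HIT, frames=[7,3,2,-]
Step 5: ref 1 -> FAULT, frames=[7,3,2,1]
Step 6: ref 7 -> HIT, frames=[7,3,2,1]
Step 7: ref 1 -> HIT, frames=[7,3,2,1]
Step 8: ref 1 -> HIT, frames=[7,3,2,1]
Step 9: ref 1 -> HIT, frames=[7,3,2,1]
Step 10: ref 1 -> HIT, frames=[7,3,2,1]
Step 11: ref 1 -> HIT, frames=[7,3,2,1]
Step 12: ref 1 -> HIT, frames=[7,3,2,1]
Step 13: ref 4 -> FAULT, evict 7, frames=[4,3,2,1]
At step 13: evicted page 7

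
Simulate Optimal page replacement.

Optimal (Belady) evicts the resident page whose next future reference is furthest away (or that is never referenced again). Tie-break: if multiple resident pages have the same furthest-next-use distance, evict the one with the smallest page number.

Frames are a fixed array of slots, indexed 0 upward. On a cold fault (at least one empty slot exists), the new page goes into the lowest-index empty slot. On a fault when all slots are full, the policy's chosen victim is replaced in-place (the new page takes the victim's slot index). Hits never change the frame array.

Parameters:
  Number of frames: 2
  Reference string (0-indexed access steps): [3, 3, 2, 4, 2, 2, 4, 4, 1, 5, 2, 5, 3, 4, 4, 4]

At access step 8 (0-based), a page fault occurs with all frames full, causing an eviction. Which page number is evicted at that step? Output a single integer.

Step 0: ref 3 -> FAULT, frames=[3,-]
Step 1: ref 3 -> HIT, frames=[3,-]
Step 2: ref 2 -> FAULT, frames=[3,2]
Step 3: ref 4 -> FAULT, evict 3, frames=[4,2]
Step 4: ref 2 -> HIT, frames=[4,2]
Step 5: ref 2 -> HIT, frames=[4,2]
Step 6: ref 4 -> HIT, frames=[4,2]
Step 7: ref 4 -> HIT, frames=[4,2]
Step 8: ref 1 -> FAULT, evict 4, frames=[1,2]
At step 8: evicted page 4

Answer: 4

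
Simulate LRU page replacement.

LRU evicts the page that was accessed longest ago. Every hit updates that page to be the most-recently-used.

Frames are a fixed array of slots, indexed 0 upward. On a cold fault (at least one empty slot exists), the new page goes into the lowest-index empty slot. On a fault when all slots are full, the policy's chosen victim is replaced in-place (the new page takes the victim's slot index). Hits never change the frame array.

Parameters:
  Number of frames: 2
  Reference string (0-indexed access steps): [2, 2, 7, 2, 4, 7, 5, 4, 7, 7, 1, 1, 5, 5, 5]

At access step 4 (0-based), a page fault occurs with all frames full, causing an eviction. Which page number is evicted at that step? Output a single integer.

Answer: 7

Derivation:
Step 0: ref 2 -> FAULT, frames=[2,-]
Step 1: ref 2 -> HIT, frames=[2,-]
Step 2: ref 7 -> FAULT, frames=[2,7]
Step 3: ref 2 -> HIT, frames=[2,7]
Step 4: ref 4 -> FAULT, evict 7, frames=[2,4]
At step 4: evicted page 7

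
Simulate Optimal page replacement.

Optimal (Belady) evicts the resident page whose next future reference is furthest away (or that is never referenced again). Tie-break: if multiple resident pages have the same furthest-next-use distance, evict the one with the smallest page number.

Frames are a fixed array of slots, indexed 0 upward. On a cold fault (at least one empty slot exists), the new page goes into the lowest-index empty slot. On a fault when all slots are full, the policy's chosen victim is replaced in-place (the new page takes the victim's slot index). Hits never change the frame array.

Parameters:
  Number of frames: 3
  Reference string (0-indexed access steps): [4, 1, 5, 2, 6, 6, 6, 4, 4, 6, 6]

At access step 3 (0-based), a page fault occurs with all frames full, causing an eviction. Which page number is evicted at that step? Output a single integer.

Answer: 1

Derivation:
Step 0: ref 4 -> FAULT, frames=[4,-,-]
Step 1: ref 1 -> FAULT, frames=[4,1,-]
Step 2: ref 5 -> FAULT, frames=[4,1,5]
Step 3: ref 2 -> FAULT, evict 1, frames=[4,2,5]
At step 3: evicted page 1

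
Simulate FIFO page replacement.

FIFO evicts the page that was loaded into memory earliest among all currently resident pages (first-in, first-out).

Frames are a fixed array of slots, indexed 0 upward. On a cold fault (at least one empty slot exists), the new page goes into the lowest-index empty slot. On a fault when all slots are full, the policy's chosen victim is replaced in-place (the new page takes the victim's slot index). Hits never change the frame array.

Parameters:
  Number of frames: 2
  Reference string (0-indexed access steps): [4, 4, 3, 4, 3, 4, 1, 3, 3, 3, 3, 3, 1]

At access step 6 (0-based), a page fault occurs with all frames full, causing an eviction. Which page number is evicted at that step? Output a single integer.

Step 0: ref 4 -> FAULT, frames=[4,-]
Step 1: ref 4 -> HIT, frames=[4,-]
Step 2: ref 3 -> FAULT, frames=[4,3]
Step 3: ref 4 -> HIT, frames=[4,3]
Step 4: ref 3 -> HIT, frames=[4,3]
Step 5: ref 4 -> HIT, frames=[4,3]
Step 6: ref 1 -> FAULT, evict 4, frames=[1,3]
At step 6: evicted page 4

Answer: 4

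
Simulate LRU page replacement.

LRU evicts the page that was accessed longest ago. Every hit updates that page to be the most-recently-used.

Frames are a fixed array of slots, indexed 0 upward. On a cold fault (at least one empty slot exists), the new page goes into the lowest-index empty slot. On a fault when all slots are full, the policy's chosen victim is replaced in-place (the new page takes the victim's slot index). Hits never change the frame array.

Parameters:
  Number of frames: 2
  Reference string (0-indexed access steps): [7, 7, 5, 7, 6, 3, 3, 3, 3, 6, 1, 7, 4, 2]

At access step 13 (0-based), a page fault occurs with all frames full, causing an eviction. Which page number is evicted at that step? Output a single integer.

Step 0: ref 7 -> FAULT, frames=[7,-]
Step 1: ref 7 -> HIT, frames=[7,-]
Step 2: ref 5 -> FAULT, frames=[7,5]
Step 3: ref 7 -> HIT, frames=[7,5]
Step 4: ref 6 -> FAULT, evict 5, frames=[7,6]
Step 5: ref 3 -> FAULT, evict 7, frames=[3,6]
Step 6: ref 3 -> HIT, frames=[3,6]
Step 7: ref 3 -> HIT, frames=[3,6]
Step 8: ref 3 -> HIT, frames=[3,6]
Step 9: ref 6 -> HIT, frames=[3,6]
Step 10: ref 1 -> FAULT, evict 3, frames=[1,6]
Step 11: ref 7 -> FAULT, evict 6, frames=[1,7]
Step 12: ref 4 -> FAULT, evict 1, frames=[4,7]
Step 13: ref 2 -> FAULT, evict 7, frames=[4,2]
At step 13: evicted page 7

Answer: 7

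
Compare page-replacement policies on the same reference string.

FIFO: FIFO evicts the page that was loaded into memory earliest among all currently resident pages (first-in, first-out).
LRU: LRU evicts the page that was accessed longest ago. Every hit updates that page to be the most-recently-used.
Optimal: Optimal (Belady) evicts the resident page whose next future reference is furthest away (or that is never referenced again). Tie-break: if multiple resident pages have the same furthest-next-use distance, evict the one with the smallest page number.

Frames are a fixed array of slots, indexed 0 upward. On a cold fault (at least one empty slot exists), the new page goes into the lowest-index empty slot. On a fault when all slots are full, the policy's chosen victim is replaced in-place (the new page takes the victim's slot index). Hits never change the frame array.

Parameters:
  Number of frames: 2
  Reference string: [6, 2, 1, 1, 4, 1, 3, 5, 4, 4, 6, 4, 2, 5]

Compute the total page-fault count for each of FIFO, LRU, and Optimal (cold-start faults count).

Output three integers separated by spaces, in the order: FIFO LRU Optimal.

Answer: 10 10 9

Derivation:
--- FIFO ---
  step 0: ref 6 -> FAULT, frames=[6,-] (faults so far: 1)
  step 1: ref 2 -> FAULT, frames=[6,2] (faults so far: 2)
  step 2: ref 1 -> FAULT, evict 6, frames=[1,2] (faults so far: 3)
  step 3: ref 1 -> HIT, frames=[1,2] (faults so far: 3)
  step 4: ref 4 -> FAULT, evict 2, frames=[1,4] (faults so far: 4)
  step 5: ref 1 -> HIT, frames=[1,4] (faults so far: 4)
  step 6: ref 3 -> FAULT, evict 1, frames=[3,4] (faults so far: 5)
  step 7: ref 5 -> FAULT, evict 4, frames=[3,5] (faults so far: 6)
  step 8: ref 4 -> FAULT, evict 3, frames=[4,5] (faults so far: 7)
  step 9: ref 4 -> HIT, frames=[4,5] (faults so far: 7)
  step 10: ref 6 -> FAULT, evict 5, frames=[4,6] (faults so far: 8)
  step 11: ref 4 -> HIT, frames=[4,6] (faults so far: 8)
  step 12: ref 2 -> FAULT, evict 4, frames=[2,6] (faults so far: 9)
  step 13: ref 5 -> FAULT, evict 6, frames=[2,5] (faults so far: 10)
  FIFO total faults: 10
--- LRU ---
  step 0: ref 6 -> FAULT, frames=[6,-] (faults so far: 1)
  step 1: ref 2 -> FAULT, frames=[6,2] (faults so far: 2)
  step 2: ref 1 -> FAULT, evict 6, frames=[1,2] (faults so far: 3)
  step 3: ref 1 -> HIT, frames=[1,2] (faults so far: 3)
  step 4: ref 4 -> FAULT, evict 2, frames=[1,4] (faults so far: 4)
  step 5: ref 1 -> HIT, frames=[1,4] (faults so far: 4)
  step 6: ref 3 -> FAULT, evict 4, frames=[1,3] (faults so far: 5)
  step 7: ref 5 -> FAULT, evict 1, frames=[5,3] (faults so far: 6)
  step 8: ref 4 -> FAULT, evict 3, frames=[5,4] (faults so far: 7)
  step 9: ref 4 -> HIT, frames=[5,4] (faults so far: 7)
  step 10: ref 6 -> FAULT, evict 5, frames=[6,4] (faults so far: 8)
  step 11: ref 4 -> HIT, frames=[6,4] (faults so far: 8)
  step 12: ref 2 -> FAULT, evict 6, frames=[2,4] (faults so far: 9)
  step 13: ref 5 -> FAULT, evict 4, frames=[2,5] (faults so far: 10)
  LRU total faults: 10
--- Optimal ---
  step 0: ref 6 -> FAULT, frames=[6,-] (faults so far: 1)
  step 1: ref 2 -> FAULT, frames=[6,2] (faults so far: 2)
  step 2: ref 1 -> FAULT, evict 2, frames=[6,1] (faults so far: 3)
  step 3: ref 1 -> HIT, frames=[6,1] (faults so far: 3)
  step 4: ref 4 -> FAULT, evict 6, frames=[4,1] (faults so far: 4)
  step 5: ref 1 -> HIT, frames=[4,1] (faults so far: 4)
  step 6: ref 3 -> FAULT, evict 1, frames=[4,3] (faults so far: 5)
  step 7: ref 5 -> FAULT, evict 3, frames=[4,5] (faults so far: 6)
  step 8: ref 4 -> HIT, frames=[4,5] (faults so far: 6)
  step 9: ref 4 -> HIT, frames=[4,5] (faults so far: 6)
  step 10: ref 6 -> FAULT, evict 5, frames=[4,6] (faults so far: 7)
  step 11: ref 4 -> HIT, frames=[4,6] (faults so far: 7)
  step 12: ref 2 -> FAULT, evict 4, frames=[2,6] (faults so far: 8)
  step 13: ref 5 -> FAULT, evict 2, frames=[5,6] (faults so far: 9)
  Optimal total faults: 9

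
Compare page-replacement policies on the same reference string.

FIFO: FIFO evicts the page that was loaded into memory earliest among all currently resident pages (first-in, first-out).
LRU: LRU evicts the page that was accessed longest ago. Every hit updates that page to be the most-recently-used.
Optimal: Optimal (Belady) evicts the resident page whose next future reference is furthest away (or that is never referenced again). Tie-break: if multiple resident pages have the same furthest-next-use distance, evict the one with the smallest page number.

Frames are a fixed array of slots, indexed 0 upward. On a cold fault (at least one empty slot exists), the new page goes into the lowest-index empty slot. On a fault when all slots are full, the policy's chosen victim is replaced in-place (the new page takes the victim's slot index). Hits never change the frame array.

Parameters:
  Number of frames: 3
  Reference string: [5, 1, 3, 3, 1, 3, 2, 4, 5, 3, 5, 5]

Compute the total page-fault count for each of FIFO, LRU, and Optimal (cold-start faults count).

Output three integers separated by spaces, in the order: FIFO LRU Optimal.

Answer: 7 7 5

Derivation:
--- FIFO ---
  step 0: ref 5 -> FAULT, frames=[5,-,-] (faults so far: 1)
  step 1: ref 1 -> FAULT, frames=[5,1,-] (faults so far: 2)
  step 2: ref 3 -> FAULT, frames=[5,1,3] (faults so far: 3)
  step 3: ref 3 -> HIT, frames=[5,1,3] (faults so far: 3)
  step 4: ref 1 -> HIT, frames=[5,1,3] (faults so far: 3)
  step 5: ref 3 -> HIT, frames=[5,1,3] (faults so far: 3)
  step 6: ref 2 -> FAULT, evict 5, frames=[2,1,3] (faults so far: 4)
  step 7: ref 4 -> FAULT, evict 1, frames=[2,4,3] (faults so far: 5)
  step 8: ref 5 -> FAULT, evict 3, frames=[2,4,5] (faults so far: 6)
  step 9: ref 3 -> FAULT, evict 2, frames=[3,4,5] (faults so far: 7)
  step 10: ref 5 -> HIT, frames=[3,4,5] (faults so far: 7)
  step 11: ref 5 -> HIT, frames=[3,4,5] (faults so far: 7)
  FIFO total faults: 7
--- LRU ---
  step 0: ref 5 -> FAULT, frames=[5,-,-] (faults so far: 1)
  step 1: ref 1 -> FAULT, frames=[5,1,-] (faults so far: 2)
  step 2: ref 3 -> FAULT, frames=[5,1,3] (faults so far: 3)
  step 3: ref 3 -> HIT, frames=[5,1,3] (faults so far: 3)
  step 4: ref 1 -> HIT, frames=[5,1,3] (faults so far: 3)
  step 5: ref 3 -> HIT, frames=[5,1,3] (faults so far: 3)
  step 6: ref 2 -> FAULT, evict 5, frames=[2,1,3] (faults so far: 4)
  step 7: ref 4 -> FAULT, evict 1, frames=[2,4,3] (faults so far: 5)
  step 8: ref 5 -> FAULT, evict 3, frames=[2,4,5] (faults so far: 6)
  step 9: ref 3 -> FAULT, evict 2, frames=[3,4,5] (faults so far: 7)
  step 10: ref 5 -> HIT, frames=[3,4,5] (faults so far: 7)
  step 11: ref 5 -> HIT, frames=[3,4,5] (faults so far: 7)
  LRU total faults: 7
--- Optimal ---
  step 0: ref 5 -> FAULT, frames=[5,-,-] (faults so far: 1)
  step 1: ref 1 -> FAULT, frames=[5,1,-] (faults so far: 2)
  step 2: ref 3 -> FAULT, frames=[5,1,3] (faults so far: 3)
  step 3: ref 3 -> HIT, frames=[5,1,3] (faults so far: 3)
  step 4: ref 1 -> HIT, frames=[5,1,3] (faults so far: 3)
  step 5: ref 3 -> HIT, frames=[5,1,3] (faults so far: 3)
  step 6: ref 2 -> FAULT, evict 1, frames=[5,2,3] (faults so far: 4)
  step 7: ref 4 -> FAULT, evict 2, frames=[5,4,3] (faults so far: 5)
  step 8: ref 5 -> HIT, frames=[5,4,3] (faults so far: 5)
  step 9: ref 3 -> HIT, frames=[5,4,3] (faults so far: 5)
  step 10: ref 5 -> HIT, frames=[5,4,3] (faults so far: 5)
  step 11: ref 5 -> HIT, frames=[5,4,3] (faults so far: 5)
  Optimal total faults: 5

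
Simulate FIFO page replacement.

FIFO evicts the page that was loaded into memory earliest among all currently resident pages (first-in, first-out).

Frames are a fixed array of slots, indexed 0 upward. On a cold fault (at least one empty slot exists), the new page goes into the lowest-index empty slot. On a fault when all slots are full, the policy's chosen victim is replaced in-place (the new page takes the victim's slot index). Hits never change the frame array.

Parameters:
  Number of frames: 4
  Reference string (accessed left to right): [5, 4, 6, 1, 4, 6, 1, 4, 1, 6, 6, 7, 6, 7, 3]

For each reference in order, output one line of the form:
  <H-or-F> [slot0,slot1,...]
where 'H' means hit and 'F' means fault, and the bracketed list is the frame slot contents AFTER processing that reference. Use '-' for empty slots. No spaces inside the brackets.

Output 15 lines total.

F [5,-,-,-]
F [5,4,-,-]
F [5,4,6,-]
F [5,4,6,1]
H [5,4,6,1]
H [5,4,6,1]
H [5,4,6,1]
H [5,4,6,1]
H [5,4,6,1]
H [5,4,6,1]
H [5,4,6,1]
F [7,4,6,1]
H [7,4,6,1]
H [7,4,6,1]
F [7,3,6,1]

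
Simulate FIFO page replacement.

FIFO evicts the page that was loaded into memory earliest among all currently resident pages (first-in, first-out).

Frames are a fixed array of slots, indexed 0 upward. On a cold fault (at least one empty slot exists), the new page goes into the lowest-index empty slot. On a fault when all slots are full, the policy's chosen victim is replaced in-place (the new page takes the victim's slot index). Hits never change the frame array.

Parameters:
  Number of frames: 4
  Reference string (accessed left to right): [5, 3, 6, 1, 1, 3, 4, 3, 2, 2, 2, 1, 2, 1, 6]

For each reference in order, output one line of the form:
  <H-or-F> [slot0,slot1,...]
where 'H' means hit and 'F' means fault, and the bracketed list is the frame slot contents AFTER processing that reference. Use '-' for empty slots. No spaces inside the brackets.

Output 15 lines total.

F [5,-,-,-]
F [5,3,-,-]
F [5,3,6,-]
F [5,3,6,1]
H [5,3,6,1]
H [5,3,6,1]
F [4,3,6,1]
H [4,3,6,1]
F [4,2,6,1]
H [4,2,6,1]
H [4,2,6,1]
H [4,2,6,1]
H [4,2,6,1]
H [4,2,6,1]
H [4,2,6,1]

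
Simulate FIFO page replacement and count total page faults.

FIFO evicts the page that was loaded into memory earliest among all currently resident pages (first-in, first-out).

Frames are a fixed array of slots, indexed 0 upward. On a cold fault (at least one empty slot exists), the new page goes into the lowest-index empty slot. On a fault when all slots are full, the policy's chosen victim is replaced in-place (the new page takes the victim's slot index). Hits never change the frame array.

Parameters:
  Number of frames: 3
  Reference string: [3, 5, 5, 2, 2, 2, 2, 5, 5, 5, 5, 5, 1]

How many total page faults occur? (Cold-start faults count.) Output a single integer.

Answer: 4

Derivation:
Step 0: ref 3 → FAULT, frames=[3,-,-]
Step 1: ref 5 → FAULT, frames=[3,5,-]
Step 2: ref 5 → HIT, frames=[3,5,-]
Step 3: ref 2 → FAULT, frames=[3,5,2]
Step 4: ref 2 → HIT, frames=[3,5,2]
Step 5: ref 2 → HIT, frames=[3,5,2]
Step 6: ref 2 → HIT, frames=[3,5,2]
Step 7: ref 5 → HIT, frames=[3,5,2]
Step 8: ref 5 → HIT, frames=[3,5,2]
Step 9: ref 5 → HIT, frames=[3,5,2]
Step 10: ref 5 → HIT, frames=[3,5,2]
Step 11: ref 5 → HIT, frames=[3,5,2]
Step 12: ref 1 → FAULT (evict 3), frames=[1,5,2]
Total faults: 4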